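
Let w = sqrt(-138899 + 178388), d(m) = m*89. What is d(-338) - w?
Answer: -30082 - sqrt(39489) ≈ -30281.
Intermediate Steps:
d(m) = 89*m
w = sqrt(39489) ≈ 198.72
d(-338) - w = 89*(-338) - sqrt(39489) = -30082 - sqrt(39489)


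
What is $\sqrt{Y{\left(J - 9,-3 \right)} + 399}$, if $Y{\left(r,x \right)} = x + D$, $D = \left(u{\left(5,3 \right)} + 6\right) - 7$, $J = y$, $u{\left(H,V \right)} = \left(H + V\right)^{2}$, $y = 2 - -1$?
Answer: $3 \sqrt{51} \approx 21.424$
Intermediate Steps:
$y = 3$ ($y = 2 + 1 = 3$)
$J = 3$
$D = 63$ ($D = \left(\left(5 + 3\right)^{2} + 6\right) - 7 = \left(8^{2} + 6\right) - 7 = \left(64 + 6\right) - 7 = 70 - 7 = 63$)
$Y{\left(r,x \right)} = 63 + x$ ($Y{\left(r,x \right)} = x + 63 = 63 + x$)
$\sqrt{Y{\left(J - 9,-3 \right)} + 399} = \sqrt{\left(63 - 3\right) + 399} = \sqrt{60 + 399} = \sqrt{459} = 3 \sqrt{51}$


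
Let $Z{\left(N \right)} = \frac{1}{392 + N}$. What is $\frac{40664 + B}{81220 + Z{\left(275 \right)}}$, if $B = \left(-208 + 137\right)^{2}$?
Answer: $\frac{30485235}{54173741} \approx 0.56273$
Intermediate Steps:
$B = 5041$ ($B = \left(-71\right)^{2} = 5041$)
$\frac{40664 + B}{81220 + Z{\left(275 \right)}} = \frac{40664 + 5041}{81220 + \frac{1}{392 + 275}} = \frac{45705}{81220 + \frac{1}{667}} = \frac{45705}{\frac{54173741}{667}} = 45705 \cdot \frac{667}{54173741} = \frac{30485235}{54173741}$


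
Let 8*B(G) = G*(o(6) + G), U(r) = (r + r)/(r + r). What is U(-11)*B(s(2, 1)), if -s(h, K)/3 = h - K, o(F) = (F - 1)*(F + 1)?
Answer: -12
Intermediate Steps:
o(F) = (1 + F)*(-1 + F) (o(F) = (-1 + F)*(1 + F) = (1 + F)*(-1 + F))
s(h, K) = -3*h + 3*K (s(h, K) = -3*(h - K) = -3*h + 3*K)
U(r) = 1 (U(r) = (2*r)/((2*r)) = (2*r)*(1/(2*r)) = 1)
B(G) = G*(35 + G)/8 (B(G) = (G*((-1 + 6²) + G))/8 = (G*((-1 + 36) + G))/8 = (G*(35 + G))/8 = G*(35 + G)/8)
U(-11)*B(s(2, 1)) = 1*((-3*2 + 3*1)*(35 + (-3*2 + 3*1))/8) = 1*((-6 + 3)*(35 + (-6 + 3))/8) = 1*((⅛)*(-3)*(35 - 3)) = 1*((⅛)*(-3)*32) = 1*(-12) = -12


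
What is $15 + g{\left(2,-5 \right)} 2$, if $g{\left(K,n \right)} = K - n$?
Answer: $29$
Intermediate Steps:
$15 + g{\left(2,-5 \right)} 2 = 15 + \left(2 - -5\right) 2 = 15 + \left(2 + 5\right) 2 = 15 + 7 \cdot 2 = 15 + 14 = 29$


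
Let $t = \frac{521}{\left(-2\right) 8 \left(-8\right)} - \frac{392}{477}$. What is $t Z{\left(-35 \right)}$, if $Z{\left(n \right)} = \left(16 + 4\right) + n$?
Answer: $- \frac{991705}{20352} \approx -48.728$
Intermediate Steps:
$Z{\left(n \right)} = 20 + n$
$t = \frac{198341}{61056}$ ($t = \frac{521}{\left(-16\right) \left(-8\right)} - \frac{392}{477} = \frac{521}{128} - \frac{392}{477} = \frac{198341}{61056} \approx 3.2485$)
$t Z{\left(-35 \right)} = \frac{198341 \left(20 - 35\right)}{61056} = \frac{198341}{61056} \left(-15\right) = - \frac{991705}{20352}$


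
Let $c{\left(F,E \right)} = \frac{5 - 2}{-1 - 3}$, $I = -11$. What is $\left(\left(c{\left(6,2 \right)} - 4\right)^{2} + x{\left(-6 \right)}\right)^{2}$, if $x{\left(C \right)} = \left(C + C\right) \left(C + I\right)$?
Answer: $\frac{13140625}{256} \approx 51331.0$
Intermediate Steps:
$x{\left(C \right)} = 2 C \left(-11 + C\right)$ ($x{\left(C \right)} = \left(C + C\right) \left(C - 11\right) = 2 C \left(-11 + C\right)$)
$c{\left(F,E \right)} = - \frac{3}{4}$ ($c{\left(F,E \right)} = \frac{3}{-4} = 3 \left(- \frac{1}{4}\right) = - \frac{3}{4}$)
$\left(\left(c{\left(6,2 \right)} - 4\right)^{2} + x{\left(-6 \right)}\right)^{2} = \left(\left(- \frac{3}{4} - 4\right)^{2} + 2 \left(-6\right) \left(-11 - 6\right)\right)^{2} = \left(\left(- \frac{19}{4}\right)^{2} + 2 \left(-6\right) \left(-17\right)\right)^{2} = \left(\frac{361}{16} + 204\right)^{2} = \left(\frac{3625}{16}\right)^{2} = \frac{13140625}{256}$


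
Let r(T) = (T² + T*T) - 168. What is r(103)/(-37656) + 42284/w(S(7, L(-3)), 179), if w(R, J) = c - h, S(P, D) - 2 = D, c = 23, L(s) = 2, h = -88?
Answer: 264984959/696636 ≈ 380.38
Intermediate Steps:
S(P, D) = 2 + D
r(T) = -168 + 2*T² (r(T) = (T² + T²) - 168 = 2*T² - 168 = -168 + 2*T²)
w(R, J) = 111 (w(R, J) = 23 - 1*(-88) = 23 + 88 = 111)
r(103)/(-37656) + 42284/w(S(7, L(-3)), 179) = (-168 + 2*103²)/(-37656) + 42284/111 = (-168 + 2*10609)*(-1/37656) + 42284*(1/111) = (-168 + 21218)*(-1/37656) + 42284/111 = 21050*(-1/37656) + 42284/111 = -10525/18828 + 42284/111 = 264984959/696636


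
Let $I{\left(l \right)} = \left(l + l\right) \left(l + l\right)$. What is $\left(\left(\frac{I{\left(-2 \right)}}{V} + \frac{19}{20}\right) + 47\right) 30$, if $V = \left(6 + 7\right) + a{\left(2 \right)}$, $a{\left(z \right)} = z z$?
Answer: $\frac{49869}{34} \approx 1466.7$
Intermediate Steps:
$a{\left(z \right)} = z^{2}$
$V = 17$ ($V = \left(6 + 7\right) + 2^{2} = 13 + 4 = 17$)
$I{\left(l \right)} = 4 l^{2}$ ($I{\left(l \right)} = 2 l 2 l = 4 l^{2}$)
$\left(\left(\frac{I{\left(-2 \right)}}{V} + \frac{19}{20}\right) + 47\right) 30 = \left(\left(\frac{4 \left(-2\right)^{2}}{17} + \frac{19}{20}\right) + 47\right) 30 = \left(\left(4 \cdot 4 \cdot \frac{1}{17} + 19 \cdot \frac{1}{20}\right) + 47\right) 30 = \left(\left(16 \cdot \frac{1}{17} + \frac{19}{20}\right) + 47\right) 30 = \left(\left(\frac{16}{17} + \frac{19}{20}\right) + 47\right) 30 = \left(\frac{643}{340} + 47\right) 30 = \frac{16623}{340} \cdot 30 = \frac{49869}{34}$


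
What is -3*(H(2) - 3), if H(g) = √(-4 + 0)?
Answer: 9 - 6*I ≈ 9.0 - 6.0*I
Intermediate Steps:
H(g) = 2*I (H(g) = √(-4) = 2*I)
-3*(H(2) - 3) = -3*(2*I - 3) = -3*(-3 + 2*I) = 9 - 6*I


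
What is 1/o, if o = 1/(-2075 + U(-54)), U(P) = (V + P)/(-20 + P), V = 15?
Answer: -153511/74 ≈ -2074.5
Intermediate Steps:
U(P) = (15 + P)/(-20 + P)
o = -74/153511 (o = 1/(-2075 + (15 - 54)/(-20 - 54)) = 1/(-2075 - 39/(-74)) = 1/(-2075 - 1/74*(-39)) = 1/(-2075 + 39/74) = 1/(-153511/74) = -74/153511 ≈ -0.00048205)
1/o = 1/(-74/153511) = -153511/74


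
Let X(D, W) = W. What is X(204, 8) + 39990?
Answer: 39998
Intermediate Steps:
X(204, 8) + 39990 = 8 + 39990 = 39998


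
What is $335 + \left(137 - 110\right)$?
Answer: $362$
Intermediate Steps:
$335 + \left(137 - 110\right) = 335 + 27 = 362$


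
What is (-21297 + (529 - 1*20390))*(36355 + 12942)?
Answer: -2028965926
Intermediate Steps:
(-21297 + (529 - 1*20390))*(36355 + 12942) = (-21297 + (529 - 20390))*49297 = (-21297 - 19861)*49297 = -41158*49297 = -2028965926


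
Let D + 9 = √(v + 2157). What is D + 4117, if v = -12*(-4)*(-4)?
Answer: 4108 + √1965 ≈ 4152.3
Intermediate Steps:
v = -192 (v = 48*(-4) = -192)
D = -9 + √1965 (D = -9 + √(-192 + 2157) = -9 + √1965 ≈ 35.328)
D + 4117 = (-9 + √1965) + 4117 = 4108 + √1965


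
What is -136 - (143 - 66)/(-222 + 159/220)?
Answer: -6603676/48681 ≈ -135.65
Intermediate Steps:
-136 - (143 - 66)/(-222 + 159/220) = -136 - 77/(-222 + 159*(1/220)) = -136 - 77/(-222 + 159/220) = -136 - 77/(-48681/220) = -136 - 77*(-220)/48681 = -136 - 1*(-16940/48681) = -136 + 16940/48681 = -6603676/48681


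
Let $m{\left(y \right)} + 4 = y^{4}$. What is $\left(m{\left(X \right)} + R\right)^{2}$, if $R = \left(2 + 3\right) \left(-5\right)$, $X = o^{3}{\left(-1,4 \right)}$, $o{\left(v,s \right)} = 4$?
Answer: $281474003632969$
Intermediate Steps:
$X = 64$ ($X = 4^{3} = 64$)
$m{\left(y \right)} = -4 + y^{4}$
$R = -25$ ($R = 5 \left(-5\right) = -25$)
$\left(m{\left(X \right)} + R\right)^{2} = \left(\left(-4 + 64^{4}\right) - 25\right)^{2} = \left(\left(-4 + 16777216\right) - 25\right)^{2} = \left(16777212 - 25\right)^{2} = 16777187^{2} = 281474003632969$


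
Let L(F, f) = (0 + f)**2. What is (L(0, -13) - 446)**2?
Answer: 76729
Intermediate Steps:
L(F, f) = f**2
(L(0, -13) - 446)**2 = ((-13)**2 - 446)**2 = (169 - 446)**2 = (-277)**2 = 76729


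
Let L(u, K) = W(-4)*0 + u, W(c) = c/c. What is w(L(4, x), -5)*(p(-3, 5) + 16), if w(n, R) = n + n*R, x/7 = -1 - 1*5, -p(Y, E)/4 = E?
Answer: 64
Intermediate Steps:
p(Y, E) = -4*E
x = -42 (x = 7*(-1 - 1*5) = 7*(-1 - 5) = 7*(-6) = -42)
W(c) = 1
L(u, K) = u (L(u, K) = 1*0 + u = 0 + u = u)
w(n, R) = n + R*n
w(L(4, x), -5)*(p(-3, 5) + 16) = (4*(1 - 5))*(-4*5 + 16) = (4*(-4))*(-20 + 16) = -16*(-4) = 64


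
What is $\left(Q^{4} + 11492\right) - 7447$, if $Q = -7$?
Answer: $6446$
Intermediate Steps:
$\left(Q^{4} + 11492\right) - 7447 = \left(\left(-7\right)^{4} + 11492\right) - 7447 = \left(2401 + 11492\right) - 7447 = 13893 - 7447 = 6446$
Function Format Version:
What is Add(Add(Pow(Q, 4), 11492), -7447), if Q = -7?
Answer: 6446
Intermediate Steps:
Add(Add(Pow(Q, 4), 11492), -7447) = Add(Add(Pow(-7, 4), 11492), -7447) = Add(Add(2401, 11492), -7447) = Add(13893, -7447) = 6446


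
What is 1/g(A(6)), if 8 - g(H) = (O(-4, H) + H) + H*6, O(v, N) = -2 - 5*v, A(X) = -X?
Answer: 1/32 ≈ 0.031250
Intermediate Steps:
g(H) = -10 - 7*H (g(H) = 8 - (((-2 - 5*(-4)) + H) + H*6) = 8 - (((-2 + 20) + H) + 6*H) = 8 - ((18 + H) + 6*H) = 8 - (18 + 7*H) = 8 + (-18 - 7*H) = -10 - 7*H)
1/g(A(6)) = 1/(-10 - (-7)*6) = 1/(-10 - 7*(-6)) = 1/(-10 + 42) = 1/32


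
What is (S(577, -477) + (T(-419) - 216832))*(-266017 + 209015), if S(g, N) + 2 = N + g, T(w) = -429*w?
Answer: 2108104966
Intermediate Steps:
S(g, N) = -2 + N + g (S(g, N) = -2 + (N + g) = -2 + N + g)
(S(577, -477) + (T(-419) - 216832))*(-266017 + 209015) = ((-2 - 477 + 577) + (-429*(-419) - 216832))*(-266017 + 209015) = (98 + (179751 - 216832))*(-57002) = (98 - 37081)*(-57002) = -36983*(-57002) = 2108104966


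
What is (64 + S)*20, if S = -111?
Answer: -940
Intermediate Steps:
(64 + S)*20 = (64 - 111)*20 = -47*20 = -940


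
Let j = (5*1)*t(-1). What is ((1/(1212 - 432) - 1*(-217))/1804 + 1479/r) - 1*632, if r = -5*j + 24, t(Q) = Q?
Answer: -41486267891/68948880 ≈ -601.70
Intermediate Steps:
j = -5 (j = (5*1)*(-1) = 5*(-1) = -5)
r = 49 (r = -5*(-5) + 24 = 25 + 24 = 49)
((1/(1212 - 432) - 1*(-217))/1804 + 1479/r) - 1*632 = ((1/(1212 - 432) - 1*(-217))/1804 + 1479/49) - 1*632 = ((1/780 + 217)*(1/1804) + 1479*(1/49)) - 632 = ((1/780 + 217)*(1/1804) + 1479/49) - 632 = ((169261/780)*(1/1804) + 1479/49) - 632 = (169261/1407120 + 1479/49) - 632 = 2089424269/68948880 - 632 = -41486267891/68948880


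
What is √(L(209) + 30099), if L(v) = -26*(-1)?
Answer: 5*√1205 ≈ 173.57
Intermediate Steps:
L(v) = 26
√(L(209) + 30099) = √(26 + 30099) = √30125 = 5*√1205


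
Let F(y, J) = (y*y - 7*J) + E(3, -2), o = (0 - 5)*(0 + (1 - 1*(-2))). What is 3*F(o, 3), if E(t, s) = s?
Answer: 606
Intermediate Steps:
o = -15 (o = -5*(0 + (1 + 2)) = -5*(0 + 3) = -5*3 = -15)
F(y, J) = -2 + y² - 7*J (F(y, J) = (y*y - 7*J) - 2 = (y² - 7*J) - 2 = -2 + y² - 7*J)
3*F(o, 3) = 3*(-2 + (-15)² - 7*3) = 3*(-2 + 225 - 21) = 3*202 = 606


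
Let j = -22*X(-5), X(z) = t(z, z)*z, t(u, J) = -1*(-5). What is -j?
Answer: -550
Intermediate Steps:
t(u, J) = 5
X(z) = 5*z
j = 550 (j = -110*(-5) = -22*(-25) = 550)
-j = -1*550 = -550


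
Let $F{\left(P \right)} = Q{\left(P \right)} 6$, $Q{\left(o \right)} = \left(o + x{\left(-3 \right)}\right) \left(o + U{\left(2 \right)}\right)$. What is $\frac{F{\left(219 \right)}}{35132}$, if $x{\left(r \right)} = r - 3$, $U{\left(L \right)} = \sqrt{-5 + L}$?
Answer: $\frac{139941}{17566} + \frac{639 i \sqrt{3}}{17566} \approx 7.9666 + 0.063007 i$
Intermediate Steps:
$x{\left(r \right)} = -3 + r$ ($x{\left(r \right)} = r - 3 = -3 + r$)
$Q{\left(o \right)} = \left(-6 + o\right) \left(o + i \sqrt{3}\right)$ ($Q{\left(o \right)} = \left(o - 6\right) \left(o + \sqrt{-5 + 2}\right) = \left(o - 6\right) \left(o + \sqrt{-3}\right) = \left(-6 + o\right) \left(o + i \sqrt{3}\right)$)
$F{\left(P \right)} = - 36 P + 6 P^{2} - 36 i \sqrt{3} + 6 i P \sqrt{3}$ ($F{\left(P \right)} = \left(P^{2} - 6 P - 6 i \sqrt{3} + i P \sqrt{3}\right) 6 = - 36 P + 6 P^{2} - 36 i \sqrt{3} + 6 i P \sqrt{3}$)
$\frac{F{\left(219 \right)}}{35132} = \frac{\left(-36\right) 219 + 6 \cdot 219^{2} - 36 i \sqrt{3} + 6 i 219 \sqrt{3}}{35132} = \left(-7884 + 6 \cdot 47961 - 36 i \sqrt{3} + 1314 i \sqrt{3}\right) \frac{1}{35132} = \left(-7884 + 287766 - 36 i \sqrt{3} + 1314 i \sqrt{3}\right) \frac{1}{35132} = \left(279882 + 1278 i \sqrt{3}\right) \frac{1}{35132} = \frac{139941}{17566} + \frac{639 i \sqrt{3}}{17566}$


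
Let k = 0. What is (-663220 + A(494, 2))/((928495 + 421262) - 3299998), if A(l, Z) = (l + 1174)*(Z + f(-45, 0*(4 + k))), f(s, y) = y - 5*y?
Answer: 659884/1950241 ≈ 0.33836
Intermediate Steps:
f(s, y) = -4*y
A(l, Z) = Z*(1174 + l) (A(l, Z) = (l + 1174)*(Z - 0*(4 + 0)) = (1174 + l)*(Z - 0*4) = (1174 + l)*(Z - 4*0) = (1174 + l)*(Z + 0) = (1174 + l)*Z = Z*(1174 + l))
(-663220 + A(494, 2))/((928495 + 421262) - 3299998) = (-663220 + 2*(1174 + 494))/((928495 + 421262) - 3299998) = (-663220 + 2*1668)/(1349757 - 3299998) = (-663220 + 3336)/(-1950241) = -659884*(-1/1950241) = 659884/1950241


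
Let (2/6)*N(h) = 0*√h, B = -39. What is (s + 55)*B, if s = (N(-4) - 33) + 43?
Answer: -2535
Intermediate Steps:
N(h) = 0 (N(h) = 3*(0*√h) = 3*0 = 0)
s = 10 (s = (0 - 33) + 43 = -33 + 43 = 10)
(s + 55)*B = (10 + 55)*(-39) = 65*(-39) = -2535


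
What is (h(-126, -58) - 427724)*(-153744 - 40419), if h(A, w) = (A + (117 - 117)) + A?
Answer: 83097104088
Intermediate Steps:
h(A, w) = 2*A (h(A, w) = (A + 0) + A = A + A = 2*A)
(h(-126, -58) - 427724)*(-153744 - 40419) = (2*(-126) - 427724)*(-153744 - 40419) = (-252 - 427724)*(-194163) = -427976*(-194163) = 83097104088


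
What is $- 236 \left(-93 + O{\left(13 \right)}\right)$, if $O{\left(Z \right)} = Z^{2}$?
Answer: $-17936$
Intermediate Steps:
$- 236 \left(-93 + O{\left(13 \right)}\right) = - 236 \left(-93 + 13^{2}\right) = - 236 \left(-93 + 169\right) = \left(-236\right) 76 = -17936$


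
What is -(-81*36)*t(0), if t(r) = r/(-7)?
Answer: 0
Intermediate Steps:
t(r) = -r/7 (t(r) = r*(-1/7) = -r/7)
-(-81*36)*t(0) = -(-81*36)*(-1/7*0) = -(-2916)*0 = -1*0 = 0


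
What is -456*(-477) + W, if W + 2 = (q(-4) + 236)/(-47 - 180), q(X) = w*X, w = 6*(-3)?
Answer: 49374462/227 ≈ 2.1751e+5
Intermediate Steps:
w = -18
q(X) = -18*X
W = -762/227 (W = -2 + (-18*(-4) + 236)/(-47 - 180) = -2 + (72 + 236)/(-227) = -2 + 308*(-1/227) = -2 - 308/227 = -762/227 ≈ -3.3568)
-456*(-477) + W = -456*(-477) - 762/227 = 217512 - 762/227 = 49374462/227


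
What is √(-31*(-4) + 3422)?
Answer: 3*√394 ≈ 59.548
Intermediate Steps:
√(-31*(-4) + 3422) = √(124 + 3422) = √3546 = 3*√394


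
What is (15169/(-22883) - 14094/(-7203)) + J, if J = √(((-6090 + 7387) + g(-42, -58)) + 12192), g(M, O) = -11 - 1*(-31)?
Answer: 1450685/1121267 + 3*√1501 ≈ 117.52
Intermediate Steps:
g(M, O) = 20 (g(M, O) = -11 + 31 = 20)
J = 3*√1501 (J = √(((-6090 + 7387) + 20) + 12192) = √((1297 + 20) + 12192) = √(1317 + 12192) = √13509 = 3*√1501 ≈ 116.23)
(15169/(-22883) - 14094/(-7203)) + J = (15169/(-22883) - 14094/(-7203)) + 3*√1501 = (15169*(-1/22883) - 14094*(-1/7203)) + 3*√1501 = (-2167/3269 + 4698/2401) + 3*√1501 = 1450685/1121267 + 3*√1501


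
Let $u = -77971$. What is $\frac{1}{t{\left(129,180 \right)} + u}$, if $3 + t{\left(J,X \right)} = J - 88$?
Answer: $- \frac{1}{77933} \approx -1.2832 \cdot 10^{-5}$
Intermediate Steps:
$t{\left(J,X \right)} = -91 + J$ ($t{\left(J,X \right)} = -3 + \left(J - 88\right) = -3 + \left(-88 + J\right) = -91 + J$)
$\frac{1}{t{\left(129,180 \right)} + u} = \frac{1}{\left(-91 + 129\right) - 77971} = \frac{1}{38 - 77971} = \frac{1}{-77933} = - \frac{1}{77933}$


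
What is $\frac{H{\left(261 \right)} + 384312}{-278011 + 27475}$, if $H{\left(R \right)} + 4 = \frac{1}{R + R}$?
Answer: $- \frac{200608777}{130779792} \approx -1.5339$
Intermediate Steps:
$H{\left(R \right)} = -4 + \frac{1}{2 R}$ ($H{\left(R \right)} = -4 + \frac{1}{R + R} = -4 + \frac{1}{2 R}$)
$\frac{H{\left(261 \right)} + 384312}{-278011 + 27475} = \frac{\left(-4 + \frac{1}{2 \cdot 261}\right) + 384312}{-278011 + 27475} = \frac{\left(-4 + \frac{1}{2} \cdot \frac{1}{261}\right) + 384312}{-250536} = \left(\left(-4 + \frac{1}{522}\right) + 384312\right) \left(- \frac{1}{250536}\right) = \left(- \frac{2087}{522} + 384312\right) \left(- \frac{1}{250536}\right) = \frac{200608777}{522} \left(- \frac{1}{250536}\right) = - \frac{200608777}{130779792}$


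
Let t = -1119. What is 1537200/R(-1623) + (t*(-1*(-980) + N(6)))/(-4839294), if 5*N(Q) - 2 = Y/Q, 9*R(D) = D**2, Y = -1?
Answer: 77600426620343/14163694072140 ≈ 5.4788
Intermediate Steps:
R(D) = D**2/9
N(Q) = 2/5 - 1/(5*Q) (N(Q) = 2/5 + (-1/Q)/5 = 2/5 - 1/(5*Q))
1537200/R(-1623) + (t*(-1*(-980) + N(6)))/(-4839294) = 1537200/(((1/9)*(-1623)**2)) - 1119*(-1*(-980) + (1/5)*(-1 + 2*6)/6)/(-4839294) = 1537200/(((1/9)*2634129)) - 1119*(980 + (1/5)*(1/6)*(-1 + 12))*(-1/4839294) = 1537200/292681 - 1119*(980 + (1/5)*(1/6)*11)*(-1/4839294) = 1537200*(1/292681) - 1119*(980 + 11/30)*(-1/4839294) = 1537200/292681 - 1119*29411/30*(-1/4839294) = 1537200/292681 - 10970303/10*(-1/4839294) = 1537200/292681 + 10970303/48392940 = 77600426620343/14163694072140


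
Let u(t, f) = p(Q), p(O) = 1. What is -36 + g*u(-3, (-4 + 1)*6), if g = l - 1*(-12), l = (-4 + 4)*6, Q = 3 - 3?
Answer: -24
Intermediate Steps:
Q = 0
u(t, f) = 1
l = 0 (l = 0*6 = 0)
g = 12 (g = 0 - 1*(-12) = 0 + 12 = 12)
-36 + g*u(-3, (-4 + 1)*6) = -36 + 12*1 = -36 + 12 = -24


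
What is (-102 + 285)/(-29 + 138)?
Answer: 183/109 ≈ 1.6789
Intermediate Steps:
(-102 + 285)/(-29 + 138) = 183/109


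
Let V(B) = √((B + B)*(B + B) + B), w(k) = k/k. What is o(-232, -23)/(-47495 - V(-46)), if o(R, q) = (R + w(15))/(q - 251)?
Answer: -477015/26873045666 + 231*√8418/618080050318 ≈ -1.7716e-5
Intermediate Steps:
w(k) = 1
o(R, q) = (1 + R)/(-251 + q) (o(R, q) = (R + 1)/(q - 251) = (1 + R)/(-251 + q))
V(B) = √(B + 4*B²) (V(B) = √((2*B)*(2*B) + B) = √(4*B² + B) = √(B + 4*B²))
o(-232, -23)/(-47495 - V(-46)) = ((1 - 232)/(-251 - 23))/(-47495 - √(-46*(1 + 4*(-46)))) = (-231/(-274))/(-47495 - √(-46*(1 - 184))) = (-1/274*(-231))/(-47495 - √(-46*(-183))) = 231/(274*(-47495 - √8418))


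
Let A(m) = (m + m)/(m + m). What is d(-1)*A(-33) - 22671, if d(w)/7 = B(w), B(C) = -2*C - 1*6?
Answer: -22699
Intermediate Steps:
B(C) = -6 - 2*C (B(C) = -2*C - 6 = -6 - 2*C)
d(w) = -42 - 14*w (d(w) = 7*(-6 - 2*w) = -42 - 14*w)
A(m) = 1 (A(m) = (2*m)/((2*m)) = (2*m)*(1/(2*m)) = 1)
d(-1)*A(-33) - 22671 = (-42 - 14*(-1))*1 - 22671 = (-42 + 14)*1 - 22671 = -28*1 - 22671 = -28 - 22671 = -22699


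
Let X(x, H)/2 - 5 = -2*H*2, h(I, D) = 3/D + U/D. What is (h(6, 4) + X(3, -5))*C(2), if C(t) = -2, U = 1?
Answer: -102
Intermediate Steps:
h(I, D) = 4/D (h(I, D) = 3/D + 1/D = 4/D)
X(x, H) = 10 - 8*H (X(x, H) = 10 + 2*(-2*H*2) = 10 + 2*(-4*H) = 10 - 8*H)
(h(6, 4) + X(3, -5))*C(2) = (4/4 + (10 - 8*(-5)))*(-2) = (4*(¼) + (10 + 40))*(-2) = (1 + 50)*(-2) = 51*(-2) = -102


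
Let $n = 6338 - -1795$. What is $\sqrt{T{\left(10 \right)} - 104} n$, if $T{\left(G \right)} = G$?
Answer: $8133 i \sqrt{94} \approx 78852.0 i$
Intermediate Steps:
$n = 8133$ ($n = 6338 + 1795 = 8133$)
$\sqrt{T{\left(10 \right)} - 104} n = \sqrt{10 - 104} \cdot 8133 = \sqrt{-94} \cdot 8133 = i \sqrt{94} \cdot 8133 = 8133 i \sqrt{94}$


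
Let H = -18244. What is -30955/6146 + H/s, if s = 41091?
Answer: -1384099529/252545286 ≈ -5.4806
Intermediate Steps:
-30955/6146 + H/s = -30955/6146 - 18244/41091 = -1384099529/252545286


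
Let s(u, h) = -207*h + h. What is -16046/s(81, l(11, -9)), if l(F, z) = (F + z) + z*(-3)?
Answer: 8023/2987 ≈ 2.6860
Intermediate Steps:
l(F, z) = F - 2*z (l(F, z) = (F + z) - 3*z = F - 2*z)
s(u, h) = -206*h
-16046/s(81, l(11, -9)) = -16046*(-1/(206*(11 - 2*(-9)))) = -16046*(-1/(206*(11 + 18))) = -16046/((-206*29)) = -16046/(-5974) = -16046*(-1/5974) = 8023/2987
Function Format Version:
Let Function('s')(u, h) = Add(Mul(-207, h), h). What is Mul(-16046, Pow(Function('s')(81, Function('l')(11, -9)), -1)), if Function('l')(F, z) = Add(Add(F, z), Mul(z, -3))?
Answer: Rational(8023, 2987) ≈ 2.6860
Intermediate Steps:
Function('l')(F, z) = Add(F, Mul(-2, z)) (Function('l')(F, z) = Add(Add(F, z), Mul(-3, z)) = Add(F, Mul(-2, z)))
Function('s')(u, h) = Mul(-206, h)
Mul(-16046, Pow(Function('s')(81, Function('l')(11, -9)), -1)) = Mul(-16046, Pow(Mul(-206, Add(11, Mul(-2, -9))), -1)) = Mul(-16046, Pow(Mul(-206, Add(11, 18)), -1)) = Mul(-16046, Pow(Mul(-206, 29), -1)) = Mul(-16046, Pow(-5974, -1)) = Mul(-16046, Rational(-1, 5974)) = Rational(8023, 2987)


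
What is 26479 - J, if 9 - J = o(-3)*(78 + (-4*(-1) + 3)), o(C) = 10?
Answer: 27320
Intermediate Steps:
J = -841 (J = 9 - 10*(78 + (-4*(-1) + 3)) = 9 - 10*(78 + (4 + 3)) = 9 - 10*(78 + 7) = 9 - 10*85 = 9 - 1*850 = 9 - 850 = -841)
26479 - J = 26479 - 1*(-841) = 26479 + 841 = 27320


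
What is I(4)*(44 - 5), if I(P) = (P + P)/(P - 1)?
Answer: 104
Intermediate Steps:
I(P) = 2*P/(-1 + P) (I(P) = (2*P)/(-1 + P) = 2*P/(-1 + P))
I(4)*(44 - 5) = (2*4/(-1 + 4))*(44 - 5) = (2*4/3)*39 = (2*4*(1/3))*39 = (8/3)*39 = 104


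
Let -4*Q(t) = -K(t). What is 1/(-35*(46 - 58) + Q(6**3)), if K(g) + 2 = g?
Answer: 2/947 ≈ 0.0021119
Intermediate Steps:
K(g) = -2 + g
Q(t) = -1/2 + t/4 (Q(t) = -(-1)*(-2 + t)/4 = -(2 - t)/4 = -1/2 + t/4)
1/(-35*(46 - 58) + Q(6**3)) = 1/(-35*(46 - 58) + (-1/2 + (1/4)*6**3)) = 1/(-35*(-12) + (-1/2 + (1/4)*216)) = 1/(420 + (-1/2 + 54)) = 1/(420 + 107/2) = 1/(947/2) = 2/947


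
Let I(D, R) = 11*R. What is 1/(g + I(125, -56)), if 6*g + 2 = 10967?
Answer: 2/2423 ≈ 0.00082542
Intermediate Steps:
g = 3655/2 (g = -⅓ + (⅙)*10967 = -⅓ + 10967/6 = 3655/2 ≈ 1827.5)
1/(g + I(125, -56)) = 1/(3655/2 + 11*(-56)) = 1/(3655/2 - 616) = 1/(2423/2) = 2/2423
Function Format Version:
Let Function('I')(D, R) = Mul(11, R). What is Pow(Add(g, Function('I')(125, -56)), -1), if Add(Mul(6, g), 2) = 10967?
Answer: Rational(2, 2423) ≈ 0.00082542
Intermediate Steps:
g = Rational(3655, 2) (g = Add(Rational(-1, 3), Mul(Rational(1, 6), 10967)) = Add(Rational(-1, 3), Rational(10967, 6)) = Rational(3655, 2) ≈ 1827.5)
Pow(Add(g, Function('I')(125, -56)), -1) = Pow(Add(Rational(3655, 2), Mul(11, -56)), -1) = Pow(Add(Rational(3655, 2), -616), -1) = Pow(Rational(2423, 2), -1) = Rational(2, 2423)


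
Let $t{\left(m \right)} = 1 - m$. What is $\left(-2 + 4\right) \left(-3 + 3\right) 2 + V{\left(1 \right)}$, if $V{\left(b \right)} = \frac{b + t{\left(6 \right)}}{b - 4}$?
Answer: $\frac{4}{3} \approx 1.3333$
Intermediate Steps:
$V{\left(b \right)} = \frac{-5 + b}{-4 + b}$ ($V{\left(b \right)} = \frac{b + \left(1 - 6\right)}{b - 4} = \frac{b + \left(1 - 6\right)}{-4 + b} = \frac{b - 5}{-4 + b} = \frac{-5 + b}{-4 + b}$)
$\left(-2 + 4\right) \left(-3 + 3\right) 2 + V{\left(1 \right)} = \left(-2 + 4\right) \left(-3 + 3\right) 2 + \frac{-5 + 1}{-4 + 1} = 2 \cdot 0 \cdot 2 + \frac{1}{-3} \left(-4\right) = 2 \cdot 0 - - \frac{4}{3} = 0 + \frac{4}{3} = \frac{4}{3}$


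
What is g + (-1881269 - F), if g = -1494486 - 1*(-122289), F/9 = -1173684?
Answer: 7309690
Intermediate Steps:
F = -10563156 (F = 9*(-1173684) = -10563156)
g = -1372197 (g = -1494486 + 122289 = -1372197)
g + (-1881269 - F) = -1372197 + (-1881269 - 1*(-10563156)) = -1372197 + (-1881269 + 10563156) = -1372197 + 8681887 = 7309690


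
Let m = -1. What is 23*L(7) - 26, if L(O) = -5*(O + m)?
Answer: -716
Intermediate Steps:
L(O) = 5 - 5*O (L(O) = -5*(O - 1) = -5*(-1 + O) = 5 - 5*O)
23*L(7) - 26 = 23*(5 - 5*7) - 26 = 23*(5 - 35) - 26 = 23*(-30) - 26 = -690 - 26 = -716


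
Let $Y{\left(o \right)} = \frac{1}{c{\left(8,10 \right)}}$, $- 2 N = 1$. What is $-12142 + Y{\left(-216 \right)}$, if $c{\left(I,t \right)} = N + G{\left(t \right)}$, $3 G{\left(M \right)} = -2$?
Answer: $- \frac{85000}{7} \approx -12143.0$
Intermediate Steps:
$N = - \frac{1}{2}$ ($N = \left(- \frac{1}{2}\right) 1 = - \frac{1}{2} \approx -0.5$)
$G{\left(M \right)} = - \frac{2}{3}$ ($G{\left(M \right)} = \frac{1}{3} \left(-2\right) = - \frac{2}{3}$)
$c{\left(I,t \right)} = - \frac{7}{6}$ ($c{\left(I,t \right)} = - \frac{1}{2} - \frac{2}{3} = - \frac{7}{6}$)
$Y{\left(o \right)} = - \frac{6}{7}$ ($Y{\left(o \right)} = \frac{1}{- \frac{7}{6}} = - \frac{6}{7}$)
$-12142 + Y{\left(-216 \right)} = -12142 - \frac{6}{7} = - \frac{85000}{7}$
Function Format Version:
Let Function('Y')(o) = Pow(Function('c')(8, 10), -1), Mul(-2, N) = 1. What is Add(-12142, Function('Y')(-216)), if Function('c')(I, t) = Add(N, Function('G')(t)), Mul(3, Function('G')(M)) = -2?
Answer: Rational(-85000, 7) ≈ -12143.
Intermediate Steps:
N = Rational(-1, 2) (N = Mul(Rational(-1, 2), 1) = Rational(-1, 2) ≈ -0.50000)
Function('G')(M) = Rational(-2, 3) (Function('G')(M) = Mul(Rational(1, 3), -2) = Rational(-2, 3))
Function('c')(I, t) = Rational(-7, 6) (Function('c')(I, t) = Add(Rational(-1, 2), Rational(-2, 3)) = Rational(-7, 6))
Function('Y')(o) = Rational(-6, 7) (Function('Y')(o) = Pow(Rational(-7, 6), -1) = Rational(-6, 7))
Add(-12142, Function('Y')(-216)) = Add(-12142, Rational(-6, 7)) = Rational(-85000, 7)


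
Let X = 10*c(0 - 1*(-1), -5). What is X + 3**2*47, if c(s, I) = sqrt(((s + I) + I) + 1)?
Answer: 423 + 20*I*sqrt(2) ≈ 423.0 + 28.284*I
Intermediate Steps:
c(s, I) = sqrt(1 + s + 2*I) (c(s, I) = sqrt(((I + s) + I) + 1) = sqrt((s + 2*I) + 1) = sqrt(1 + s + 2*I))
X = 20*I*sqrt(2) (X = 10*sqrt(1 + (0 - 1*(-1)) + 2*(-5)) = 10*sqrt(1 + (0 + 1) - 10) = 10*sqrt(1 + 1 - 10) = 10*sqrt(-8) = 10*(2*I*sqrt(2)) = 20*I*sqrt(2) ≈ 28.284*I)
X + 3**2*47 = 20*I*sqrt(2) + 3**2*47 = 20*I*sqrt(2) + 9*47 = 20*I*sqrt(2) + 423 = 423 + 20*I*sqrt(2)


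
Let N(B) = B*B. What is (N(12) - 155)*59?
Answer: -649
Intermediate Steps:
N(B) = B²
(N(12) - 155)*59 = (12² - 155)*59 = (144 - 155)*59 = -11*59 = -649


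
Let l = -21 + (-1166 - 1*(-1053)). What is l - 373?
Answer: -507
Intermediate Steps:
l = -134 (l = -21 + (-1166 + 1053) = -21 - 113 = -134)
l - 373 = -134 - 373 = -507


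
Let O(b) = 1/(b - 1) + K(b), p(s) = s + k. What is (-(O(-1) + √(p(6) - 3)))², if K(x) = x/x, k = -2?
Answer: 9/4 ≈ 2.2500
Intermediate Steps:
p(s) = -2 + s (p(s) = s - 2 = -2 + s)
K(x) = 1
O(b) = 1 + 1/(-1 + b) (O(b) = 1/(b - 1) + 1 = 1/(-1 + b) + 1 = 1 + 1/(-1 + b))
(-(O(-1) + √(p(6) - 3)))² = (-(-1/(-1 - 1) + √((-2 + 6) - 3)))² = (-(-1/(-2) + √(4 - 3)))² = (-(-1*(-½) + √1))² = (-(½ + 1))² = (-1*3/2)² = (-3/2)² = 9/4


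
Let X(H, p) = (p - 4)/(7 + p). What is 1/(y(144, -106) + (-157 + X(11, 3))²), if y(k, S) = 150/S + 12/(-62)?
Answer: 164300/4054727063 ≈ 4.0521e-5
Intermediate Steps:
y(k, S) = -6/31 + 150/S (y(k, S) = 150/S + 12*(-1/62) = 150/S - 6/31 = -6/31 + 150/S)
X(H, p) = (-4 + p)/(7 + p)
1/(y(144, -106) + (-157 + X(11, 3))²) = 1/((-6/31 + 150/(-106)) + (-157 + (-4 + 3)/(7 + 3))²) = 1/((-6/31 + 150*(-1/106)) + (-157 - 1/10)²) = 1/((-6/31 - 75/53) + (-157 + (⅒)*(-1))²) = 1/(-2643/1643 + (-157 - ⅒)²) = 1/(-2643/1643 + (-1571/10)²) = 1/(-2643/1643 + 2468041/100) = 1/(4054727063/164300) = 164300/4054727063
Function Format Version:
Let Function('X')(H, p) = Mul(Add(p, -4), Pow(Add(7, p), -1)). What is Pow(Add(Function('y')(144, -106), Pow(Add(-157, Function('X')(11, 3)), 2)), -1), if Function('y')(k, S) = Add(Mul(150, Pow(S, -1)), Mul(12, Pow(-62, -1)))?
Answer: Rational(164300, 4054727063) ≈ 4.0521e-5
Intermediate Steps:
Function('y')(k, S) = Add(Rational(-6, 31), Mul(150, Pow(S, -1))) (Function('y')(k, S) = Add(Mul(150, Pow(S, -1)), Mul(12, Rational(-1, 62))) = Add(Mul(150, Pow(S, -1)), Rational(-6, 31)) = Add(Rational(-6, 31), Mul(150, Pow(S, -1))))
Function('X')(H, p) = Mul(Pow(Add(7, p), -1), Add(-4, p)) (Function('X')(H, p) = Mul(Add(-4, p), Pow(Add(7, p), -1)) = Mul(Pow(Add(7, p), -1), Add(-4, p)))
Pow(Add(Function('y')(144, -106), Pow(Add(-157, Function('X')(11, 3)), 2)), -1) = Pow(Add(Add(Rational(-6, 31), Mul(150, Pow(-106, -1))), Pow(Add(-157, Mul(Pow(Add(7, 3), -1), Add(-4, 3))), 2)), -1) = Pow(Add(Add(Rational(-6, 31), Mul(150, Rational(-1, 106))), Pow(Add(-157, Mul(Pow(10, -1), -1)), 2)), -1) = Pow(Add(Add(Rational(-6, 31), Rational(-75, 53)), Pow(Add(-157, Mul(Rational(1, 10), -1)), 2)), -1) = Pow(Add(Rational(-2643, 1643), Pow(Add(-157, Rational(-1, 10)), 2)), -1) = Pow(Add(Rational(-2643, 1643), Pow(Rational(-1571, 10), 2)), -1) = Pow(Add(Rational(-2643, 1643), Rational(2468041, 100)), -1) = Pow(Rational(4054727063, 164300), -1) = Rational(164300, 4054727063)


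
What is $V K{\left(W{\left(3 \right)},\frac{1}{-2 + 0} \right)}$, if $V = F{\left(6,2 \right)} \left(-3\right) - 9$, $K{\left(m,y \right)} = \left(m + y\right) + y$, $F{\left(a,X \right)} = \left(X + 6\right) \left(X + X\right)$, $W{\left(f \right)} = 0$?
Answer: $105$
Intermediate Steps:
$F{\left(a,X \right)} = 2 X \left(6 + X\right)$ ($F{\left(a,X \right)} = \left(6 + X\right) 2 X = 2 X \left(6 + X\right)$)
$K{\left(m,y \right)} = m + 2 y$
$V = -105$ ($V = 2 \cdot 2 \left(6 + 2\right) \left(-3\right) - 9 = 2 \cdot 2 \cdot 8 \left(-3\right) - 9 = 32 \left(-3\right) - 9 = -96 - 9 = -105$)
$V K{\left(W{\left(3 \right)},\frac{1}{-2 + 0} \right)} = - 105 \left(0 + \frac{2}{-2 + 0}\right) = - 105 \left(0 + \frac{2}{-2}\right) = - 105 \left(0 + 2 \left(- \frac{1}{2}\right)\right) = - 105 \left(0 - 1\right) = \left(-105\right) \left(-1\right) = 105$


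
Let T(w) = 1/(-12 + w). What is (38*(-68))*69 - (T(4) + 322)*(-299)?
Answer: -656443/8 ≈ -82055.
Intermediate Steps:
(38*(-68))*69 - (T(4) + 322)*(-299) = (38*(-68))*69 - (1/(-12 + 4) + 322)*(-299) = -2584*69 - (1/(-8) + 322)*(-299) = -178296 - (-⅛ + 322)*(-299) = -178296 - 2575*(-299)/8 = -178296 - 1*(-769925/8) = -178296 + 769925/8 = -656443/8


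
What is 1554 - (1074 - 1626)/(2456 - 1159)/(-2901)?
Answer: 1949025062/1254199 ≈ 1554.0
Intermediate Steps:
1554 - (1074 - 1626)/(2456 - 1159)/(-2901) = 1554 - (-552/1297)*(-1)/2901 = 1554 - (-552*1/1297)*(-1)/2901 = 1554 - (-552)*(-1)/(1297*2901) = 1554 - 1*184/1254199 = 1554 - 184/1254199 = 1949025062/1254199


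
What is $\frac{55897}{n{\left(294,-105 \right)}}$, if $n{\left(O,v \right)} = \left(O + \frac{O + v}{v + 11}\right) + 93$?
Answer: $\frac{5254318}{36189} \approx 145.19$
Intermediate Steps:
$n{\left(O,v \right)} = 93 + O + \frac{O + v}{11 + v}$ ($n{\left(O,v \right)} = \left(O + \frac{O + v}{11 + v}\right) + 93 = 93 + O + \frac{O + v}{11 + v}$)
$\frac{55897}{n{\left(294,-105 \right)}} = \frac{55897}{\frac{1}{11 - 105} \left(1023 + 12 \cdot 294 + 94 \left(-105\right) + 294 \left(-105\right)\right)} = \frac{55897}{\frac{1}{-94} \left(1023 + 3528 - 9870 - 30870\right)} = \frac{55897}{\left(- \frac{1}{94}\right) \left(-36189\right)} = \frac{55897}{\frac{36189}{94}} = 55897 \cdot \frac{94}{36189} = \frac{5254318}{36189}$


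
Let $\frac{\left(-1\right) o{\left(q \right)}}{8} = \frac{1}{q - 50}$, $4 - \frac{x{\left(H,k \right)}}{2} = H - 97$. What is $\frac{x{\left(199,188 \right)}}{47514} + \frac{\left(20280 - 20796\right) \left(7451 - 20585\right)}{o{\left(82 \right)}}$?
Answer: $- \frac{644018440130}{23757} \approx -2.7109 \cdot 10^{7}$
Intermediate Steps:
$x{\left(H,k \right)} = 202 - 2 H$ ($x{\left(H,k \right)} = 8 - 2 \left(H - 97\right) = 8 - 2 \left(-97 + H\right) = 8 - \left(-194 + 2 H\right) = 202 - 2 H$)
$o{\left(q \right)} = - \frac{8}{-50 + q}$ ($o{\left(q \right)} = - \frac{8}{q - 50} = - \frac{8}{-50 + q}$)
$\frac{x{\left(199,188 \right)}}{47514} + \frac{\left(20280 - 20796\right) \left(7451 - 20585\right)}{o{\left(82 \right)}} = \frac{202 - 398}{47514} + \frac{\left(20280 - 20796\right) \left(7451 - 20585\right)}{\left(-8\right) \frac{1}{-50 + 82}} = \left(202 - 398\right) \frac{1}{47514} + \frac{\left(-516\right) \left(-13134\right)}{\left(-8\right) \frac{1}{32}} = \left(-196\right) \frac{1}{47514} + \frac{6777144}{\left(-8\right) \frac{1}{32}} = - \frac{98}{23757} + \frac{6777144}{- \frac{1}{4}} = - \frac{98}{23757} + 6777144 \left(-4\right) = - \frac{98}{23757} - 27108576 = - \frac{644018440130}{23757}$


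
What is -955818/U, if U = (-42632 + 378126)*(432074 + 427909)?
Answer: -159303/48086522767 ≈ -3.3128e-6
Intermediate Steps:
U = 288519136602 (U = 335494*859983 = 288519136602)
-955818/U = -955818/288519136602 = -955818*1/288519136602 = -159303/48086522767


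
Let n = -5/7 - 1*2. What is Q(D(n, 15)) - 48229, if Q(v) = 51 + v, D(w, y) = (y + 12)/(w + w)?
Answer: -1830953/38 ≈ -48183.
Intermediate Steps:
n = -19/7 (n = -5*1/7 - 2 = -5/7 - 2 = -19/7 ≈ -2.7143)
D(w, y) = (12 + y)/(2*w) (D(w, y) = (12 + y)/((2*w)) = (12 + y)*(1/(2*w)) = (12 + y)/(2*w))
Q(D(n, 15)) - 48229 = (51 + (12 + 15)/(2*(-19/7))) - 48229 = (51 + (1/2)*(-7/19)*27) - 48229 = (51 - 189/38) - 48229 = 1749/38 - 48229 = -1830953/38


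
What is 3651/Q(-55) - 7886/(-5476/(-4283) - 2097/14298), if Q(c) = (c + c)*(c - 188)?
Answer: -1434260622173897/205863759090 ≈ -6967.0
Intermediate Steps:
Q(c) = 2*c*(-188 + c) (Q(c) = (2*c)*(-188 + c) = 2*c*(-188 + c))
3651/Q(-55) - 7886/(-5476/(-4283) - 2097/14298) = 3651/((2*(-55)*(-188 - 55))) - 7886/(-5476/(-4283) - 2097/14298) = 3651/((2*(-55)*(-243))) - 7886/(-5476*(-1/4283) - 2097*1/14298) = 3651/26730 - 7886/(5476/4283 - 699/4766) = 3651*(1/26730) - 7886/23104799/20412778 = 1217/8910 - 7886*20412778/23104799 = 1217/8910 - 160975167308/23104799 = -1434260622173897/205863759090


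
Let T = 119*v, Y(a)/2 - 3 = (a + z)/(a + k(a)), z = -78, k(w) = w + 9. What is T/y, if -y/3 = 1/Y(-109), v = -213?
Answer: 1250452/19 ≈ 65813.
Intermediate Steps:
k(w) = 9 + w
Y(a) = 6 + 2*(-78 + a)/(9 + 2*a) (Y(a) = 6 + 2*((a - 78)/(a + (9 + a))) = 6 + 2*((-78 + a)/(9 + 2*a)) = 6 + 2*(-78 + a)/(9 + 2*a))
T = -25347 (T = 119*(-213) = -25347)
y = -57/148 (y = -3*(9 + 2*(-109))/(2*(-51 + 7*(-109))) = -3*(9 - 218)/(2*(-51 - 763)) = -3/(2*(-814)/(-209)) = -3/(2*(-1/209)*(-814)) = -3/148/19 = -3*19/148 = -57/148 ≈ -0.38514)
T/y = -25347/(-57/148) = -25347*(-148/57) = 1250452/19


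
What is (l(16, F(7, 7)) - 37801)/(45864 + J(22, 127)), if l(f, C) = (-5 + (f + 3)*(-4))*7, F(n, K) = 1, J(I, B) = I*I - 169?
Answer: -38368/46179 ≈ -0.83085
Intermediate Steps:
J(I, B) = -169 + I**2 (J(I, B) = I**2 - 169 = -169 + I**2)
l(f, C) = -119 - 28*f (l(f, C) = (-5 + (3 + f)*(-4))*7 = (-5 + (-12 - 4*f))*7 = (-17 - 4*f)*7 = -119 - 28*f)
(l(16, F(7, 7)) - 37801)/(45864 + J(22, 127)) = ((-119 - 28*16) - 37801)/(45864 + (-169 + 22**2)) = ((-119 - 448) - 37801)/(45864 + (-169 + 484)) = (-567 - 37801)/(45864 + 315) = -38368/46179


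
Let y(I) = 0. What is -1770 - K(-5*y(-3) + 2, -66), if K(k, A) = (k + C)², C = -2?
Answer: -1770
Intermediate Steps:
K(k, A) = (-2 + k)² (K(k, A) = (k - 2)² = (-2 + k)²)
-1770 - K(-5*y(-3) + 2, -66) = -1770 - (-2 + (-5*0 + 2))² = -1770 - (-2 + (0 + 2))² = -1770 - (-2 + 2)² = -1770 - 1*0² = -1770 - 1*0 = -1770 + 0 = -1770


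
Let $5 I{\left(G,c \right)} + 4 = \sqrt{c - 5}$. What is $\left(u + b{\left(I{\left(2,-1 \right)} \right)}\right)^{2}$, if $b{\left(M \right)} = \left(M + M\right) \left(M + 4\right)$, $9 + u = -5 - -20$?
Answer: $- \frac{3356}{625} + \frac{96 i \sqrt{6}}{125} \approx -5.3696 + 1.8812 i$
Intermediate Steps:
$u = 6$ ($u = -9 - -15 = -9 + \left(-5 + 20\right) = -9 + 15 = 6$)
$I{\left(G,c \right)} = - \frac{4}{5} + \frac{\sqrt{-5 + c}}{5}$ ($I{\left(G,c \right)} = - \frac{4}{5} + \frac{\sqrt{c - 5}}{5} = - \frac{4}{5} + \frac{\sqrt{-5 + c}}{5}$)
$b{\left(M \right)} = 2 M \left(4 + M\right)$
$\left(u + b{\left(I{\left(2,-1 \right)} \right)}\right)^{2} = \left(6 + 2 \left(- \frac{4}{5} + \frac{\sqrt{-5 - 1}}{5}\right) \left(4 - \left(\frac{4}{5} - \frac{\sqrt{-5 - 1}}{5}\right)\right)\right)^{2} = \left(6 + 2 \left(- \frac{4}{5} + \frac{\sqrt{-6}}{5}\right) \left(4 - \left(\frac{4}{5} - \frac{\sqrt{-6}}{5}\right)\right)\right)^{2} = \left(6 + 2 \left(- \frac{4}{5} + \frac{i \sqrt{6}}{5}\right) \left(4 - \left(\frac{4}{5} - \frac{i \sqrt{6}}{5}\right)\right)\right)^{2} = \left(6 + 2 \left(- \frac{4}{5} + \frac{i \sqrt{6}}{5}\right) \left(\frac{16}{5} + \frac{i \sqrt{6}}{5}\right)\right)^{2}$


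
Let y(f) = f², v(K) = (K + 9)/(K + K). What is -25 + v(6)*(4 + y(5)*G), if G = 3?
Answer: 295/4 ≈ 73.750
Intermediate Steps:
v(K) = (9 + K)/(2*K) (v(K) = (9 + K)/((2*K)) = (9 + K)*(1/(2*K)) = (9 + K)/(2*K))
-25 + v(6)*(4 + y(5)*G) = -25 + ((½)*(9 + 6)/6)*(4 + 5²*3) = -25 + ((½)*(⅙)*15)*(4 + 25*3) = -25 + 5*(4 + 75)/4 = -25 + (5/4)*79 = -25 + 395/4 = 295/4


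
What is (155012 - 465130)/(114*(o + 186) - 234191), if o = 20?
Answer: 310118/210707 ≈ 1.4718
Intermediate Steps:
(155012 - 465130)/(114*(o + 186) - 234191) = (155012 - 465130)/(114*(20 + 186) - 234191) = -310118/(114*206 - 234191) = -310118/(23484 - 234191) = -310118/(-210707) = -310118*(-1/210707) = 310118/210707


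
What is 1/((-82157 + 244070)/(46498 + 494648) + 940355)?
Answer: 180382/169623169581 ≈ 1.0634e-6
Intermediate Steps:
1/((-82157 + 244070)/(46498 + 494648) + 940355) = 1/(161913/541146 + 940355) = 1/(161913*(1/541146) + 940355) = 1/(53971/180382 + 940355) = 1/(169623169581/180382) = 180382/169623169581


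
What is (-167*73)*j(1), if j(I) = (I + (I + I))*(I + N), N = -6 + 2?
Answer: 109719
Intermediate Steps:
N = -4
j(I) = 3*I*(-4 + I) (j(I) = (I + (I + I))*(I - 4) = (I + 2*I)*(-4 + I) = (3*I)*(-4 + I) = 3*I*(-4 + I))
(-167*73)*j(1) = (-167*73)*(3*1*(-4 + 1)) = -36573*(-3) = -12191*(-9) = 109719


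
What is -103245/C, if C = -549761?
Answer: 103245/549761 ≈ 0.18780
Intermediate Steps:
-103245/C = -103245/(-549761) = -103245*(-1/549761) = 103245/549761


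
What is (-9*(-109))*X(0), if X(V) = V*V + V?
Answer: 0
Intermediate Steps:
X(V) = V + V**2 (X(V) = V**2 + V = V + V**2)
(-9*(-109))*X(0) = (-9*(-109))*(0*(1 + 0)) = 981*(0*1) = 981*0 = 0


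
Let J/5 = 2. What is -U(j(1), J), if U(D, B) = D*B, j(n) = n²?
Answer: -10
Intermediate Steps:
J = 10 (J = 5*2 = 10)
U(D, B) = B*D
-U(j(1), J) = -10*1² = -10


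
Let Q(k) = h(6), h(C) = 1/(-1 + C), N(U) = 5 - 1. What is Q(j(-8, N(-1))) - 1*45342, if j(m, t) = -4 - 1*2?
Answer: -226709/5 ≈ -45342.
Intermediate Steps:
N(U) = 4
j(m, t) = -6 (j(m, t) = -4 - 2 = -6)
Q(k) = ⅕ (Q(k) = 1/(-1 + 6) = 1/5 = ⅕)
Q(j(-8, N(-1))) - 1*45342 = ⅕ - 1*45342 = ⅕ - 45342 = -226709/5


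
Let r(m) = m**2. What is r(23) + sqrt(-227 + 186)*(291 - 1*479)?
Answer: 529 - 188*I*sqrt(41) ≈ 529.0 - 1203.8*I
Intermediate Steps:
r(23) + sqrt(-227 + 186)*(291 - 1*479) = 23**2 + sqrt(-227 + 186)*(291 - 1*479) = 529 + sqrt(-41)*(291 - 479) = 529 + (I*sqrt(41))*(-188) = 529 - 188*I*sqrt(41)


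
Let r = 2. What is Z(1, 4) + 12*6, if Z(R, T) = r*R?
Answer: 74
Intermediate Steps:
Z(R, T) = 2*R
Z(1, 4) + 12*6 = 2*1 + 12*6 = 2 + 72 = 74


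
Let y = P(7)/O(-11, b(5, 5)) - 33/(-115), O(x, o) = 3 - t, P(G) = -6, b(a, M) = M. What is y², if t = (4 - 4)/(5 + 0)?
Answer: 38809/13225 ≈ 2.9345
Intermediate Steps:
t = 0 (t = 0/5 = 0*(⅕) = 0)
O(x, o) = 3 (O(x, o) = 3 - 1*0 = 3 + 0 = 3)
y = -197/115 (y = -6/3 - 33/(-115) = -6*⅓ - 33*(-1/115) = -2 + 33/115 = -197/115 ≈ -1.7130)
y² = (-197/115)² = 38809/13225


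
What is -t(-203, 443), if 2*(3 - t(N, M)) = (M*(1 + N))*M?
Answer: -19821152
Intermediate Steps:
t(N, M) = 3 - M**2*(1 + N)/2 (t(N, M) = 3 - M*(1 + N)*M/2 = 3 - M**2*(1 + N)/2)
-t(-203, 443) = -(3 - 1/2*443**2 - 1/2*(-203)*443**2) = -(3 - 1/2*196249 - 1/2*(-203)*196249) = -(3 - 196249/2 + 39838547/2) = -1*19821152 = -19821152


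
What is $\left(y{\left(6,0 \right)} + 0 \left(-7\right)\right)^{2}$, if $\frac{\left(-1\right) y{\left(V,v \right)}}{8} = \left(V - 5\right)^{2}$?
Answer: $64$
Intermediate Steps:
$y{\left(V,v \right)} = - 8 \left(-5 + V\right)^{2}$ ($y{\left(V,v \right)} = - 8 \left(V - 5\right)^{2} = - 8 \left(-5 + V\right)^{2}$)
$\left(y{\left(6,0 \right)} + 0 \left(-7\right)\right)^{2} = \left(- 8 \left(-5 + 6\right)^{2} + 0 \left(-7\right)\right)^{2} = \left(- 8 \cdot 1^{2} + 0\right)^{2} = \left(\left(-8\right) 1 + 0\right)^{2} = \left(-8 + 0\right)^{2} = \left(-8\right)^{2} = 64$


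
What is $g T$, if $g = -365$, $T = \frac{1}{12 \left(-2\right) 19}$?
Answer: $\frac{365}{456} \approx 0.80044$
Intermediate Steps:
$T = - \frac{1}{456}$ ($T = \frac{1}{\left(-24\right) 19} = \frac{1}{-456} = - \frac{1}{456} \approx -0.002193$)
$g T = \left(-365\right) \left(- \frac{1}{456}\right) = \frac{365}{456}$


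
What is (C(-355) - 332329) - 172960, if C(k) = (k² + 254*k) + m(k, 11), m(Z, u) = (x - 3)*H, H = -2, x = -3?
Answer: -469422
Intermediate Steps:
m(Z, u) = 12 (m(Z, u) = (-3 - 3)*(-2) = -6*(-2) = 12)
C(k) = 12 + k² + 254*k (C(k) = (k² + 254*k) + 12 = 12 + k² + 254*k)
(C(-355) - 332329) - 172960 = ((12 + (-355)² + 254*(-355)) - 332329) - 172960 = ((12 + 126025 - 90170) - 332329) - 172960 = (35867 - 332329) - 172960 = -296462 - 172960 = -469422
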